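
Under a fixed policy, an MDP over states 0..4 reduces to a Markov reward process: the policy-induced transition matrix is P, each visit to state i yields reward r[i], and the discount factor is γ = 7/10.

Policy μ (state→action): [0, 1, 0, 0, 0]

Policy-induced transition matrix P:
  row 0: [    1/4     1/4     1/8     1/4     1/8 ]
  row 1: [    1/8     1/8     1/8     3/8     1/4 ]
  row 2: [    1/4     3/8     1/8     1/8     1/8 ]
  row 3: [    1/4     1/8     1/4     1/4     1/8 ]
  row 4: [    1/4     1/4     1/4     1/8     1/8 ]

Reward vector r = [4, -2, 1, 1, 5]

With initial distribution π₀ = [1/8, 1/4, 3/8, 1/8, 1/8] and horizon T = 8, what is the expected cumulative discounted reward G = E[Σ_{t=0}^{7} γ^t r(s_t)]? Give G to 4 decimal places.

G = 4.5561

t=0: π = [0.1250, 0.2500, 0.3750, 0.1250, 0.1250], E[r] = 1.1250, γ^t·E[r] = 1.125000, running G = 1.125000
t=1: π = [0.2188, 0.2500, 0.1563, 0.2188, 0.1563], E[r] = 1.5313, γ^t·E[r] = 1.071875, running G = 2.196875
t=2: π = [0.2188, 0.2109, 0.1719, 0.2422, 0.1563], E[r] = 1.6484, γ^t·E[r] = 0.807734, running G = 3.004609
t=3: π = [0.2236, 0.2148, 0.1748, 0.2354, 0.1514], E[r] = 1.6318, γ^t·E[r] = 0.559720, running G = 3.564329
t=4: π = [0.2231, 0.2156, 0.1733, 0.2361, 0.1519], E[r] = 1.6301, γ^t·E[r] = 0.391393, running G = 3.955723
t=5: π = [0.2231, 0.2152, 0.1735, 0.2363, 0.1519], E[r] = 1.6313, γ^t·E[r] = 0.274175, running G = 4.229898
t=6: π = [0.2231, 0.2152, 0.1735, 0.2362, 0.1519], E[r] = 1.6312, γ^t·E[r] = 0.191904, running G = 4.421802
t=7: π = [0.2231, 0.2153, 0.1735, 0.2362, 0.1519], E[r] = 1.6311, γ^t·E[r] = 0.134331, running G = 4.556133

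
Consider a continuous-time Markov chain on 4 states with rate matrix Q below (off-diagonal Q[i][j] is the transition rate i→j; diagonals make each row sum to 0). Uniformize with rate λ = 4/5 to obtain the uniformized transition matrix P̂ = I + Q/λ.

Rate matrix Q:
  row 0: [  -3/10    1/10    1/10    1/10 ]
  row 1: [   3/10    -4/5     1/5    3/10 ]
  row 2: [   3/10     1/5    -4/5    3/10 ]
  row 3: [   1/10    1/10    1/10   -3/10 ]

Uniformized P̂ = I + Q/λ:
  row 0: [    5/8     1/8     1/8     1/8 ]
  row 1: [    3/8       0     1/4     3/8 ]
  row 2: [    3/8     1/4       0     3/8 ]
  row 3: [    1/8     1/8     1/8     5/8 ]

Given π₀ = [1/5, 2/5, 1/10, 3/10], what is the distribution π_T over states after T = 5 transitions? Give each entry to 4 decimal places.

π = [0.3734, 0.1249, 0.1251, 0.3766]

t=0: π = [0.2000, 0.4000, 0.1000, 0.3000]
t=1: π = [0.3500, 0.0875, 0.1625, 0.4000]
t=2: π = [0.3625, 0.1344, 0.1156, 0.3875]
t=3: π = [0.3688, 0.1227, 0.1273, 0.3813]
t=4: π = [0.3719, 0.1256, 0.1244, 0.3781]
t=5: π = [0.3734, 0.1249, 0.1251, 0.3766]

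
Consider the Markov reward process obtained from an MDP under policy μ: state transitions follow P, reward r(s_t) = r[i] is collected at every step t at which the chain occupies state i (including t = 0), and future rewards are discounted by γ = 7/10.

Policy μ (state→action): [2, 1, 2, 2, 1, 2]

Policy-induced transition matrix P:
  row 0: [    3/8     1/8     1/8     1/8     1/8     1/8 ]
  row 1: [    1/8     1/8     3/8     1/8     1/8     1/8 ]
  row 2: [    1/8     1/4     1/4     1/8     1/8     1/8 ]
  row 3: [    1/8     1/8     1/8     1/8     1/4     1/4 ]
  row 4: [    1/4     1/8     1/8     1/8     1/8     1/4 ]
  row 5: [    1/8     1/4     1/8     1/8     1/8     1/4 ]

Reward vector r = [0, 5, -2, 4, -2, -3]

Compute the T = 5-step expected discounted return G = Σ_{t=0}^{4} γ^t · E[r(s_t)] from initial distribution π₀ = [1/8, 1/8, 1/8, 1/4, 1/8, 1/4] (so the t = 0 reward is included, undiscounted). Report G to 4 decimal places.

G = 0.5983

t=0: π = [0.1250, 0.1250, 0.1250, 0.2500, 0.1250, 0.2500], E[r] = 0.3750, γ^t·E[r] = 0.375000, running G = 0.375000
t=1: π = [0.1719, 0.1719, 0.1719, 0.1250, 0.1563, 0.2031], E[r] = 0.0938, γ^t·E[r] = 0.065625, running G = 0.440625
t=2: π = [0.1875, 0.1719, 0.1895, 0.1250, 0.1406, 0.1855], E[r] = 0.1426, γ^t·E[r] = 0.069863, running G = 0.510488
t=3: π = [0.1895, 0.1719, 0.1917, 0.1250, 0.1406, 0.1814], E[r] = 0.1506, γ^t·E[r] = 0.051668, running G = 0.562156
t=4: π = [0.1899, 0.1716, 0.1919, 0.1250, 0.1406, 0.1809], E[r] = 0.1504, γ^t·E[r] = 0.036116, running G = 0.598272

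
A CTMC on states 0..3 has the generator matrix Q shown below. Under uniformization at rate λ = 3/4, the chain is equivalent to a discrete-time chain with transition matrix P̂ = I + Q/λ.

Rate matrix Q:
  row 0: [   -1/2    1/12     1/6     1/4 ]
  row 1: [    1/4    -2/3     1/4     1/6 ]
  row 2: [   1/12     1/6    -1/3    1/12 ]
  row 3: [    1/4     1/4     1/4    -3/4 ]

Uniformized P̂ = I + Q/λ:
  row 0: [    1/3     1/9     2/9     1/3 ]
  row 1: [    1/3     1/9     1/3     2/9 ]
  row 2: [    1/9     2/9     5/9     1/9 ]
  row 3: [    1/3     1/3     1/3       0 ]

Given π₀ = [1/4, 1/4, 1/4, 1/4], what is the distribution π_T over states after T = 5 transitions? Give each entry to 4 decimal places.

π = [0.2461, 0.1923, 0.3931, 0.1685]

t=0: π = [0.2500, 0.2500, 0.2500, 0.2500]
t=1: π = [0.2778, 0.1944, 0.3611, 0.1667]
t=2: π = [0.2531, 0.1883, 0.3827, 0.1759]
t=3: π = [0.2483, 0.1927, 0.3903, 0.1687]
t=4: π = [0.2466, 0.1920, 0.3925, 0.1690]
t=5: π = [0.2461, 0.1923, 0.3931, 0.1685]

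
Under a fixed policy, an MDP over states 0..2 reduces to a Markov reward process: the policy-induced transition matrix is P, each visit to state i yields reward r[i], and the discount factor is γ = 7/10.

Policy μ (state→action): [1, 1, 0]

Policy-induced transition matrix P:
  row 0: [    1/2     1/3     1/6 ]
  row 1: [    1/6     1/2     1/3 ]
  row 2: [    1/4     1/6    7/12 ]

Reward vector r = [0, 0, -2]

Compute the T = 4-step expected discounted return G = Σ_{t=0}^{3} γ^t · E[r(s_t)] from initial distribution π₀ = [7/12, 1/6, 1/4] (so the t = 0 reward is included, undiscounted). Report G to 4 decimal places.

t=0: π = [0.5833, 0.1667, 0.2500], E[r] = -0.5000, γ^t·E[r] = -0.500000, running G = -0.500000
t=1: π = [0.3819, 0.3194, 0.2986], E[r] = -0.5972, γ^t·E[r] = -0.418056, running G = -0.918056
t=2: π = [0.3189, 0.3368, 0.3443], E[r] = -0.6887, γ^t·E[r] = -0.337442, running G = -1.255498
t=3: π = [0.3016, 0.3321, 0.3663], E[r] = -0.7325, γ^t·E[r] = -0.251262, running G = -1.506760

G = -1.5068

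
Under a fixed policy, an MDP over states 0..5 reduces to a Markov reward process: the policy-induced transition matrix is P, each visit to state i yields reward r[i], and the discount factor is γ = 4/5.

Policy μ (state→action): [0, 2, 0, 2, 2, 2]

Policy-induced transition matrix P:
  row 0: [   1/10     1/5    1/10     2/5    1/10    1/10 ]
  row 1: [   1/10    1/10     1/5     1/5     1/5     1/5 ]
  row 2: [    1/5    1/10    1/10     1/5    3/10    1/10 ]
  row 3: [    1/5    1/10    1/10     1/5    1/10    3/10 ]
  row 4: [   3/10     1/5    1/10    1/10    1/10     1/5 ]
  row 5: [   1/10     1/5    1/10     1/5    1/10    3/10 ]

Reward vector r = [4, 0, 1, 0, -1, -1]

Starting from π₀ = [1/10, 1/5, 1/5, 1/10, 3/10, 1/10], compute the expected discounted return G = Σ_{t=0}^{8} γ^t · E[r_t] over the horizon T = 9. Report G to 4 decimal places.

t=0: π = [0.1000, 0.2000, 0.2000, 0.1000, 0.3000, 0.1000], E[r] = 0.2000, γ^t·E[r] = 0.200000, running G = 0.200000
t=1: π = [0.1900, 0.1500, 0.1200, 0.1900, 0.1600, 0.1900], E[r] = 0.5300, γ^t·E[r] = 0.424000, running G = 0.624000
t=2: π = [0.1630, 0.1540, 0.1150, 0.2220, 0.1390, 0.2070], E[r] = 0.4210, γ^t·E[r] = 0.269440, running G = 0.893440
t=3: π = [0.1615, 0.1509, 0.1154, 0.2187, 0.1384, 0.2151], E[r] = 0.4079, γ^t·E[r] = 0.208845, running G = 1.102285
t=4: π = [0.1611, 0.1515, 0.1151, 0.2185, 0.1382, 0.2157], E[r] = 0.4056, γ^t·E[r] = 0.166130, running G = 1.268414
t=5: π = [0.1610, 0.1515, 0.1152, 0.2184, 0.1382, 0.2158], E[r] = 0.4051, γ^t·E[r] = 0.132757, running G = 1.401171
t=6: π = [0.1610, 0.1515, 0.1151, 0.2184, 0.1382, 0.2158], E[r] = 0.4051, γ^t·E[r] = 0.106199, running G = 1.507371
t=7: π = [0.1610, 0.1515, 0.1151, 0.2184, 0.1382, 0.2158], E[r] = 0.4051, γ^t·E[r] = 0.084960, running G = 1.592331
t=8: π = [0.1610, 0.1515, 0.1151, 0.2184, 0.1382, 0.2158], E[r] = 0.4051, γ^t·E[r] = 0.067968, running G = 1.660299

G = 1.6603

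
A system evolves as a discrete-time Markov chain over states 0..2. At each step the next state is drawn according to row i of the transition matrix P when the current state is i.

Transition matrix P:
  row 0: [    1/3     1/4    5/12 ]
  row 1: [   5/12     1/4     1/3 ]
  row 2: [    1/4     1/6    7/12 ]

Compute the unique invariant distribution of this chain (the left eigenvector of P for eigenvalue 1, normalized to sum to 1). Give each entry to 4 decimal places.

π = [0.3109, 0.2101, 0.4790]

Balance equations π_j = Σ_i π_i·P[i][j]:
  π_0 = 1/3·π_0 + 5/12·π_1 + 1/4·π_2
  π_1 = 1/4·π_0 + 1/4·π_1 + 1/6·π_2
  normalize: π_0 + π_1 + π_2 = 1
Solving the linear system gives exactly π = [37/119, 25/119, 57/119].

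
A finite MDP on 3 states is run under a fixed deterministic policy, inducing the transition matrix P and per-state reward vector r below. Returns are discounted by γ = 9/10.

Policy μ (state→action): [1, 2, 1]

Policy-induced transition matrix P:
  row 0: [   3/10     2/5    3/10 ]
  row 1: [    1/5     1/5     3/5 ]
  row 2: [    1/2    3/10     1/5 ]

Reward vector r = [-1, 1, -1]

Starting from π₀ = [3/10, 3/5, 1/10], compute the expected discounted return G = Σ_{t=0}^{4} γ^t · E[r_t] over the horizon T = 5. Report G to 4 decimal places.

G = -1.0798

t=0: π = [0.3000, 0.6000, 0.1000], E[r] = 0.2000, γ^t·E[r] = 0.200000, running G = 0.200000
t=1: π = [0.2600, 0.2700, 0.4700], E[r] = -0.4600, γ^t·E[r] = -0.414000, running G = -0.214000
t=2: π = [0.3670, 0.2990, 0.3340], E[r] = -0.4020, γ^t·E[r] = -0.325620, running G = -0.539620
t=3: π = [0.3369, 0.3068, 0.3563], E[r] = -0.3864, γ^t·E[r] = -0.281686, running G = -0.821306
t=4: π = [0.3406, 0.3030, 0.3564], E[r] = -0.3940, γ^t·E[r] = -0.258490, running G = -1.079796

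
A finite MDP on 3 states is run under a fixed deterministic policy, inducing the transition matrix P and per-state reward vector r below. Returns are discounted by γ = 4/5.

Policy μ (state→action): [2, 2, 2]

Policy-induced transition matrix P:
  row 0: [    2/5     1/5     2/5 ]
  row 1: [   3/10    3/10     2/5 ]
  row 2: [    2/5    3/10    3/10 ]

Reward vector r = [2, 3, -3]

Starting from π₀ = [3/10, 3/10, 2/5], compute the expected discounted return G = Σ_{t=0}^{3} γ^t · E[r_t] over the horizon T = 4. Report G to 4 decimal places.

t=0: π = [0.3000, 0.3000, 0.4000], E[r] = 0.3000, γ^t·E[r] = 0.300000, running G = 0.300000
t=1: π = [0.3700, 0.2700, 0.3600], E[r] = 0.4700, γ^t·E[r] = 0.376000, running G = 0.676000
t=2: π = [0.3730, 0.2630, 0.3640], E[r] = 0.4430, γ^t·E[r] = 0.283520, running G = 0.959520
t=3: π = [0.3737, 0.2627, 0.3636], E[r] = 0.4447, γ^t·E[r] = 0.227686, running G = 1.187206

G = 1.1872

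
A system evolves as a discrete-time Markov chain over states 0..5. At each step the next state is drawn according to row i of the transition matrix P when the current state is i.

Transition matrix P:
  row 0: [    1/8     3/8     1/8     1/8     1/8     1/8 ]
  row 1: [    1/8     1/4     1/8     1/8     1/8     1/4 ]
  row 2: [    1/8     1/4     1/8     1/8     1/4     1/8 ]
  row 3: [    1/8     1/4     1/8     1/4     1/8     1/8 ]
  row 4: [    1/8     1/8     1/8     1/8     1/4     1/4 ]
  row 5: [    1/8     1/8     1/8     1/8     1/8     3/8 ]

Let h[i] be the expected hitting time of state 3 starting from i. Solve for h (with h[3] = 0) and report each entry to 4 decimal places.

First-step conditioning: h[3] = 0; for i ≠ 3, h[i] = 1 + Σ_k P[i][k]·h[k].
  h[0] = 1 + 1/8·h[0] + 3/8·h[1] + 1/8·h[2] + 1/8·h[4] + 1/8·h[5]
  h[1] = 1 + 1/8·h[0] + 1/4·h[1] + 1/8·h[2] + 1/8·h[4] + 1/4·h[5]
  h[2] = 1 + 1/8·h[0] + 1/4·h[1] + 1/8·h[2] + 1/4·h[4] + 1/8·h[5]
  h[4] = 1 + 1/8·h[0] + 1/8·h[1] + 1/8·h[2] + 1/4·h[4] + 1/4·h[5]
  h[5] = 1 + 1/8·h[0] + 1/8·h[1] + 1/8·h[2] + 1/8·h[4] + 3/8·h[5]
Solving the 5×5 linear system over states ≠ 3 gives exactly h = [8, 8, 8, 0, 8, 8] (h[3] = 0 is the target).

h = [8.0000, 8.0000, 8.0000, 0.0000, 8.0000, 8.0000]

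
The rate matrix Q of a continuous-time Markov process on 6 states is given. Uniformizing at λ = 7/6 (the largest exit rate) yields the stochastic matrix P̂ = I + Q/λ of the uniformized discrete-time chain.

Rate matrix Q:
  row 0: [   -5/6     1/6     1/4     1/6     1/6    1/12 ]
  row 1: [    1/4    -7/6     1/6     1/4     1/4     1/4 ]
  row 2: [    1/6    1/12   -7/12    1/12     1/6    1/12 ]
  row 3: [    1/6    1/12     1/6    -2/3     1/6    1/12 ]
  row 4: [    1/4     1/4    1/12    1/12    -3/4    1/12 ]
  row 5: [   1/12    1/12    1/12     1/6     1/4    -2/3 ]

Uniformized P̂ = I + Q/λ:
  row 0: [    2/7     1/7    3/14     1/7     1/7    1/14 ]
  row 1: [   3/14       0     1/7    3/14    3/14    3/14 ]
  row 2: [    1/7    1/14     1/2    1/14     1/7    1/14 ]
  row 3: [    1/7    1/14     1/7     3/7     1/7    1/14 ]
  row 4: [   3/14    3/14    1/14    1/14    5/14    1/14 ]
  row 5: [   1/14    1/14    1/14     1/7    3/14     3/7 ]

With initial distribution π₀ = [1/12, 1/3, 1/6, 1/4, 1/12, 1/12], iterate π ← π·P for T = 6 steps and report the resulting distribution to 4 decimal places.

π = [0.1812, 0.1059, 0.2047, 0.1699, 0.2037, 0.1346]

t=0: π = [0.0833, 0.3333, 0.1667, 0.2500, 0.0833, 0.0833]
t=1: π = [0.1786, 0.0655, 0.1964, 0.2202, 0.1905, 0.1488]
t=2: π = [0.1760, 0.1067, 0.2015, 0.1828, 0.1990, 0.1339]
t=3: π = [0.1803, 0.1048, 0.2036, 0.1741, 0.2027, 0.1345]
t=4: π = [0.1810, 0.1058, 0.2044, 0.1711, 0.2034, 0.1344]
t=5: π = [0.1812, 0.1059, 0.2046, 0.1702, 0.2036, 0.1346]
t=6: π = [0.1812, 0.1059, 0.2047, 0.1699, 0.2037, 0.1346]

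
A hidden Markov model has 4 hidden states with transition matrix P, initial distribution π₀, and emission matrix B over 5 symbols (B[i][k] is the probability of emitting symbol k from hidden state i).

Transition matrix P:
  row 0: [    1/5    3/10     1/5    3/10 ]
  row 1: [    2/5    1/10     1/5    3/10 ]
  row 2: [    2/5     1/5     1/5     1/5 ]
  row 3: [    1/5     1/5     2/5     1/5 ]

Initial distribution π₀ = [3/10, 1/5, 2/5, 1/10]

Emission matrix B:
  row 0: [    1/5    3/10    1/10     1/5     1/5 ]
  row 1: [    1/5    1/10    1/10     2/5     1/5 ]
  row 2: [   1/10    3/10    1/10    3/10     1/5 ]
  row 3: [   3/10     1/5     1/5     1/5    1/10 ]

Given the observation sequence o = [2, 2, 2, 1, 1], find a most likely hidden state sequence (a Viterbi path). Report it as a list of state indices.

t=0: δ = [3.000e-02, 2.000e-02, 4.000e-02, 2.000e-02]  (obs o_0=2)
t=1: δ = [1.600e-03, 9.000e-04, 8.000e-04, 1.800e-03]  ψ = [2, 0, 2, 0]  (obs o_1=2)
t=2: δ = [3.600e-05, 4.800e-05, 7.200e-05, 9.600e-05]  ψ = [1, 0, 3, 0]  (obs o_2=2)
t=3: δ = [8.640e-06, 1.920e-06, 1.152e-05, 3.840e-06]  ψ = [2, 3, 3, 3]  (obs o_3=1)
t=4: δ = [1.382e-06, 2.592e-07, 6.912e-07, 5.184e-07]  ψ = [2, 0, 2, 0]  (obs o_4=1)
backtrack: best end state = 0; path = [2, 0, 3, 2, 0]

path = [2, 0, 3, 2, 0]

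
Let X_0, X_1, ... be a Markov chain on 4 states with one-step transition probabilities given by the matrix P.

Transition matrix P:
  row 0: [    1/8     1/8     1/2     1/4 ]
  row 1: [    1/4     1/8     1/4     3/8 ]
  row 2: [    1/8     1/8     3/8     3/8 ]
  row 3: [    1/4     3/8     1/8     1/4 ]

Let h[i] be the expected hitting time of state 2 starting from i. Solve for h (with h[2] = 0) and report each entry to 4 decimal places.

h = [2.8671, 3.7457, 0.0000, 4.1618]

First-step conditioning: h[2] = 0; for i ≠ 2, h[i] = 1 + Σ_k P[i][k]·h[k].
  h[0] = 1 + 1/8·h[0] + 1/8·h[1] + 1/4·h[3]
  h[1] = 1 + 1/4·h[0] + 1/8·h[1] + 3/8·h[3]
  h[3] = 1 + 1/4·h[0] + 3/8·h[1] + 1/4·h[3]
Solving the 3×3 linear system over states ≠ 2 gives exactly h = [496/173, 648/173, 0, 720/173] (h[2] = 0 is the target).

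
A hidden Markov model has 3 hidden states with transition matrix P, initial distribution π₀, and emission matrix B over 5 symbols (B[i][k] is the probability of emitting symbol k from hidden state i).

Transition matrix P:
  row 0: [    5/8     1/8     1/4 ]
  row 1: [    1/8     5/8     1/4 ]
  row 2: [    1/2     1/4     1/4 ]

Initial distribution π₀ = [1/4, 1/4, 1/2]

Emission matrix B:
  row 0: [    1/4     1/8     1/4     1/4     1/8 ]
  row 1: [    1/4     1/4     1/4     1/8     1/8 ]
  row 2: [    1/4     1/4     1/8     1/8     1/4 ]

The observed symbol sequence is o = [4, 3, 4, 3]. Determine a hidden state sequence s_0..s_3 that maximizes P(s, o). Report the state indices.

path = [2, 0, 0, 0]

t=0: δ = [3.125e-02, 3.125e-02, 1.250e-01]  (obs o_0=4)
t=1: δ = [1.562e-02, 3.906e-03, 3.906e-03]  ψ = [2, 2, 2]  (obs o_1=3)
t=2: δ = [1.221e-03, 3.052e-04, 9.766e-04]  ψ = [0, 1, 0]  (obs o_2=4)
t=3: δ = [1.907e-04, 3.052e-05, 3.815e-05]  ψ = [0, 2, 0]  (obs o_3=3)
backtrack: best end state = 0; path = [2, 0, 0, 0]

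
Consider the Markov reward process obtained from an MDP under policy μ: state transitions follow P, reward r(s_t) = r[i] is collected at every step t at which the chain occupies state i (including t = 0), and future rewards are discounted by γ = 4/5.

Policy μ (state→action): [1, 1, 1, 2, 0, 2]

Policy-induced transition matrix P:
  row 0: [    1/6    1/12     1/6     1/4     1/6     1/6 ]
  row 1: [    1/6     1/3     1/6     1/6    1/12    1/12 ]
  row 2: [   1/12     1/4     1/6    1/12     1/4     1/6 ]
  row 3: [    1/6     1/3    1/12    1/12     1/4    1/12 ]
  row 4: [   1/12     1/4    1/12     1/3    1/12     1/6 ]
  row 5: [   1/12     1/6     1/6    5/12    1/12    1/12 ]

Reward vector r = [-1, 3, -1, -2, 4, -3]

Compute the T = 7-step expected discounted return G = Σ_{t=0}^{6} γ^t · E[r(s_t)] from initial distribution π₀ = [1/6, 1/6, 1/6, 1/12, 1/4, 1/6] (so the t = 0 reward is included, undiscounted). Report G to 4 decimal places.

t=0: π = [0.1667, 0.1667, 0.1667, 0.0833, 0.2500, 0.1667], E[r] = 0.5000, γ^t·E[r] = 0.500000, running G = 0.500000
t=1: π = [0.1181, 0.2292, 0.1389, 0.2431, 0.1389, 0.1319], E[r] = 0.1042, γ^t·E[r] = 0.083333, running G = 0.583333
t=2: π = [0.1325, 0.2587, 0.1348, 0.2008, 0.1568, 0.1163], E[r] = 0.3854, γ^t·E[r] = 0.246667, running G = 0.830000
t=3: π = [0.1327, 0.2565, 0.1369, 0.2050, 0.1503, 0.1187], E[r] = 0.3353, γ^t·E[r] = 0.171679, running G = 1.001679
t=4: π = [0.1328, 0.2565, 0.1371, 0.2040, 0.1514, 0.1183], E[r] = 0.3420, γ^t·E[r] = 0.140087, running G = 1.141766
t=5: π = [0.1328, 0.2564, 0.1371, 0.2041, 0.1512, 0.1184], E[r] = 0.3407, γ^t·E[r] = 0.111630, running G = 1.253397
t=6: π = [0.1328, 0.2564, 0.1371, 0.2041, 0.1513, 0.1184], E[r] = 0.3408, γ^t·E[r] = 0.089352, running G = 1.342748

G = 1.3427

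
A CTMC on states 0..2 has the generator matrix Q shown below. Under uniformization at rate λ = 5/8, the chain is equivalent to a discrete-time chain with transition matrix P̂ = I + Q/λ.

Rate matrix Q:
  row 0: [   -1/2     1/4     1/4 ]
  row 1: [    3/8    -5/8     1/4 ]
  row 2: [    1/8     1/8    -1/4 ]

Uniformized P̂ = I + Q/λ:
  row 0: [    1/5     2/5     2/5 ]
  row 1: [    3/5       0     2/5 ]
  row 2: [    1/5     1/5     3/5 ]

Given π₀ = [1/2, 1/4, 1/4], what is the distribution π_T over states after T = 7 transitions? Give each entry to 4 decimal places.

π = [0.2856, 0.2144, 0.5000]

t=0: π = [0.5000, 0.2500, 0.2500]
t=1: π = [0.3000, 0.2500, 0.4500]
t=2: π = [0.3000, 0.2100, 0.4900]
t=3: π = [0.2840, 0.2180, 0.4980]
t=4: π = [0.2872, 0.2132, 0.4996]
t=5: π = [0.2853, 0.2148, 0.4999]
t=6: π = [0.2859, 0.2141, 0.5000]
t=7: π = [0.2856, 0.2144, 0.5000]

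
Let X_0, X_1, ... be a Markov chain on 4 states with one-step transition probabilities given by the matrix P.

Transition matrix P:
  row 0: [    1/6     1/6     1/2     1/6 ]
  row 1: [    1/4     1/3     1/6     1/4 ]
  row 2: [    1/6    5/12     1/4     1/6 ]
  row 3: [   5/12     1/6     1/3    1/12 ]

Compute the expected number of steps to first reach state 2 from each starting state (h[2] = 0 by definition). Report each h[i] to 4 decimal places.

First-step conditioning: h[2] = 0; for i ≠ 2, h[i] = 1 + Σ_k P[i][k]·h[k].
  h[0] = 1 + 1/6·h[0] + 1/6·h[1] + 1/6·h[3]
  h[1] = 1 + 1/4·h[0] + 1/3·h[1] + 1/4·h[3]
  h[3] = 1 + 5/12·h[0] + 1/6·h[1] + 1/12·h[3]
Solving the 3×3 linear system over states ≠ 2 gives exactly h = [195/79, 276/79, 0, 225/79] (h[2] = 0 is the target).

h = [2.4684, 3.4937, 0.0000, 2.8481]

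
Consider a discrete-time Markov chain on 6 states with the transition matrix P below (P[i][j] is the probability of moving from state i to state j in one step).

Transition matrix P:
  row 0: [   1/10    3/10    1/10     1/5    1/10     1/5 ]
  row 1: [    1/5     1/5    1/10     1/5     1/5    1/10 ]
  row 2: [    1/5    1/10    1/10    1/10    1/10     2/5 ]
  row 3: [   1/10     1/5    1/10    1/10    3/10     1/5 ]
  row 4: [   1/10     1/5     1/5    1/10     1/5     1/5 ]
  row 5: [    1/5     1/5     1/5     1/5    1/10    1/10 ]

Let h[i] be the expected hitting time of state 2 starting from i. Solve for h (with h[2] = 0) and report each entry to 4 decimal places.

First-step conditioning: h[2] = 0; for i ≠ 2, h[i] = 1 + Σ_k P[i][k]·h[k].
  h[0] = 1 + 1/10·h[0] + 3/10·h[1] + 1/5·h[3] + 1/10·h[4] + 1/5·h[5]
  h[1] = 1 + 1/5·h[0] + 1/5·h[1] + 1/5·h[3] + 1/5·h[4] + 1/10·h[5]
  h[3] = 1 + 1/10·h[0] + 1/5·h[1] + 1/10·h[3] + 3/10·h[4] + 1/5·h[5]
  h[4] = 1 + 1/10·h[0] + 1/5·h[1] + 1/10·h[3] + 1/5·h[4] + 1/5·h[5]
  h[5] = 1 + 1/5·h[0] + 1/5·h[1] + 1/5·h[3] + 1/10·h[4] + 1/10·h[5]
Solving the 5×5 linear system over states ≠ 2 gives exactly h = [6115/816, 2035/272, 0, 5995/816, 2725/408, 695/102] (h[2] = 0 is the target).

h = [7.4939, 7.4816, 0.0000, 7.3468, 6.6789, 6.8137]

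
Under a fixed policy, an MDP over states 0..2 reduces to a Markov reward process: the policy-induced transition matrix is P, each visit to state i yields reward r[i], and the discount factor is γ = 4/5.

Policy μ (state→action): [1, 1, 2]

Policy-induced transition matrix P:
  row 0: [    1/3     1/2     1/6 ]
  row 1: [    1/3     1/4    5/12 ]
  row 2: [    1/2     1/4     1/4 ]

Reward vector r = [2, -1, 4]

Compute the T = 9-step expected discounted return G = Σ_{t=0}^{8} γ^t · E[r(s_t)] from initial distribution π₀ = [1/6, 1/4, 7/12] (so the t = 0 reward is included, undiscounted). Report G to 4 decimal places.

t=0: π = [0.1667, 0.2500, 0.5833], E[r] = 2.4167, γ^t·E[r] = 2.416667, running G = 2.416667
t=1: π = [0.4306, 0.2917, 0.2778], E[r] = 1.6806, γ^t·E[r] = 1.344444, running G = 3.761111
t=2: π = [0.3796, 0.3576, 0.2627], E[r] = 1.4525, γ^t·E[r] = 0.929630, running G = 4.690741
t=3: π = [0.3771, 0.3449, 0.2780], E[r] = 1.5212, γ^t·E[r] = 0.778864, running G = 5.469605
t=4: π = [0.3797, 0.3443, 0.2761], E[r] = 1.5193, γ^t·E[r] = 0.622295, running G = 6.091900
t=5: π = [0.3793, 0.3449, 0.2757], E[r] = 1.5167, γ^t·E[r] = 0.497004, running G = 6.588904
t=6: π = [0.3793, 0.3448, 0.2759], E[r] = 1.5172, γ^t·E[r] = 0.397736, running G = 6.986639
t=7: π = [0.3793, 0.3448, 0.2759], E[r] = 1.5173, γ^t·E[r] = 0.318193, running G = 7.304832
t=8: π = [0.3793, 0.3448, 0.2759], E[r] = 1.5172, γ^t·E[r] = 0.254550, running G = 7.559383

G = 7.5594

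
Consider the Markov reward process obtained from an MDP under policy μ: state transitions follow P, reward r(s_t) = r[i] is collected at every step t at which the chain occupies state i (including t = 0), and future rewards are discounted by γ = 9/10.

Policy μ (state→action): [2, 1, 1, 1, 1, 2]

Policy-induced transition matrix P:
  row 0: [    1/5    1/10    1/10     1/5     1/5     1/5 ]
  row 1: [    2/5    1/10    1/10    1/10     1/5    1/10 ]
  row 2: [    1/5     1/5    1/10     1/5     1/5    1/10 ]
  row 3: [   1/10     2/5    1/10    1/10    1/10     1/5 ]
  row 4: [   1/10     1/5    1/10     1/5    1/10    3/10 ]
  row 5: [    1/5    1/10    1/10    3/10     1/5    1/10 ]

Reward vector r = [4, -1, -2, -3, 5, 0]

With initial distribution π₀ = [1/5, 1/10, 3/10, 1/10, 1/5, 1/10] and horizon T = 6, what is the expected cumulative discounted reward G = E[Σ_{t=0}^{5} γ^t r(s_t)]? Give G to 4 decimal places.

G = 3.3627

t=0: π = [0.2000, 0.1000, 0.3000, 0.1000, 0.2000, 0.1000], E[r] = 0.8000, γ^t·E[r] = 0.800000, running G = 0.800000
t=1: π = [0.1900, 0.1800, 0.1000, 0.1900, 0.1700, 0.1700], E[r] = 0.6600, γ^t·E[r] = 0.594000, running G = 1.394000
t=2: π = [0.2000, 0.1840, 0.1000, 0.1800, 0.1640, 0.1720], E[r] = 0.6960, γ^t·E[r] = 0.563760, running G = 1.957760
t=3: π = [0.2024, 0.1804, 0.1000, 0.1808, 0.1656, 0.1708], E[r] = 0.7148, γ^t·E[r] = 0.521089, running G = 2.478849
t=4: π = [0.2014, 0.1808, 0.1000, 0.1810, 0.1654, 0.1714], E[r] = 0.7089, γ^t·E[r] = 0.465096, running G = 2.943945
t=5: π = [0.2015, 0.1808, 0.1000, 0.1810, 0.1654, 0.1713], E[r] = 0.7092, γ^t·E[r] = 0.418790, running G = 3.362735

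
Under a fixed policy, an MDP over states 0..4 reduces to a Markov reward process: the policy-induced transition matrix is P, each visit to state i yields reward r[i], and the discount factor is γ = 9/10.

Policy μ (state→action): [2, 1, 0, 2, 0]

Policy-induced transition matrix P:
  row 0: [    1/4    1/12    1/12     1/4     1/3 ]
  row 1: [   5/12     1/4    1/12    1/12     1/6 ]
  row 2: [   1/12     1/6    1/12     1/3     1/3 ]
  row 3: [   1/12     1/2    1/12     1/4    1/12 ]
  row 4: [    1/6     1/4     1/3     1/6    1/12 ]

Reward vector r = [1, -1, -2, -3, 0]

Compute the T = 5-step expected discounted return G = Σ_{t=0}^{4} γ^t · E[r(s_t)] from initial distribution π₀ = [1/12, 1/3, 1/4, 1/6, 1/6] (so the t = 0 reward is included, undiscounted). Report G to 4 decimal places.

t=0: π = [0.0833, 0.3333, 0.2500, 0.1667, 0.1667], E[r] = -1.2500, γ^t·E[r] = -1.250000, running G = -1.250000
t=1: π = [0.2222, 0.2569, 0.1250, 0.2014, 0.1944], E[r] = -0.8889, γ^t·E[r] = -0.800000, running G = -2.050000
t=2: π = [0.2222, 0.2529, 0.1319, 0.2014, 0.1916], E[r] = -0.8987, γ^t·E[r] = -0.727969, running G = -2.777969
t=3: π = [0.2206, 0.2523, 0.1312, 0.2029, 0.1929], E[r] = -0.9028, γ^t·E[r] = -0.658125, running G = -3.436094
t=4: π = [0.2203, 0.2530, 0.1316, 0.2028, 0.1923], E[r] = -0.9043, γ^t·E[r] = -0.593296, running G = -4.029390

G = -4.0294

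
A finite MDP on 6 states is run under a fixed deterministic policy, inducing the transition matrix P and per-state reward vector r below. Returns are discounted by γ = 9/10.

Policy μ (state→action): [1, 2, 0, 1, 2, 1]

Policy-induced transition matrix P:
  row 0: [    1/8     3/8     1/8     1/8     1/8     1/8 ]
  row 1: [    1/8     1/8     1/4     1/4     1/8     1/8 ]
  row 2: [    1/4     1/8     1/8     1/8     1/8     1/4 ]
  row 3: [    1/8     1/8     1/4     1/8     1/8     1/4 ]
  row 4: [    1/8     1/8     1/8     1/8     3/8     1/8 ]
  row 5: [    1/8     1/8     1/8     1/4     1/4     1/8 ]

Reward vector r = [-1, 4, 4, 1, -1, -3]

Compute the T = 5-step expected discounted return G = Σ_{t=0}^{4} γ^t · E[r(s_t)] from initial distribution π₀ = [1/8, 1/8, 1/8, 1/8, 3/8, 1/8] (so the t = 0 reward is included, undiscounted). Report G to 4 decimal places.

G = 2.1370

t=0: π = [0.1250, 0.1250, 0.1250, 0.1250, 0.3750, 0.1250], E[r] = 0.2500, γ^t·E[r] = 0.250000, running G = 0.250000
t=1: π = [0.1406, 0.1563, 0.1563, 0.1563, 0.2344, 0.1563], E[r] = 0.5625, γ^t·E[r] = 0.506250, running G = 0.756250
t=2: π = [0.1445, 0.1602, 0.1641, 0.1641, 0.2031, 0.1641], E[r] = 0.6211, γ^t·E[r] = 0.503086, running G = 1.259336
t=3: π = [0.1455, 0.1611, 0.1655, 0.1655, 0.1963, 0.1660], E[r] = 0.6323, γ^t·E[r] = 0.460964, running G = 1.720300
t=4: π = [0.1457, 0.1614, 0.1658, 0.1659, 0.1948, 0.1664], E[r] = 0.6351, γ^t·E[r] = 0.416670, running G = 2.136970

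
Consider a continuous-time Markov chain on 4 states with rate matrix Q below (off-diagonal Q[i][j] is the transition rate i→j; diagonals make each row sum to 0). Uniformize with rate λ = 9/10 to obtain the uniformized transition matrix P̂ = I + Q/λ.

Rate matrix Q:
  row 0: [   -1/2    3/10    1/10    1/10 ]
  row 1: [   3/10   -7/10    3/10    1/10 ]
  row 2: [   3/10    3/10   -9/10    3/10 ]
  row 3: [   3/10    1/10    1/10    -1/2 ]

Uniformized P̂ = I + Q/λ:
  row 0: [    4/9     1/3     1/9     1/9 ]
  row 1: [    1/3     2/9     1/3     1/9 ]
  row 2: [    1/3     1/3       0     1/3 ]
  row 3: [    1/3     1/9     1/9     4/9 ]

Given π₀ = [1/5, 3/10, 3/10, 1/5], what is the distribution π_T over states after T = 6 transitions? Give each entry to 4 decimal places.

t=0: π = [0.2000, 0.3000, 0.3000, 0.2000]
t=1: π = [0.3556, 0.2556, 0.1444, 0.2444]
t=2: π = [0.3728, 0.2506, 0.1519, 0.2247]
t=3: π = [0.3748, 0.2556, 0.1499, 0.2198]
t=4: π = [0.3750, 0.2561, 0.1512, 0.2177]
t=5: π = [0.3750, 0.2565, 0.1512, 0.2173]
t=6: π = [0.3750, 0.2565, 0.1513, 0.2171]

π = [0.3750, 0.2565, 0.1513, 0.2171]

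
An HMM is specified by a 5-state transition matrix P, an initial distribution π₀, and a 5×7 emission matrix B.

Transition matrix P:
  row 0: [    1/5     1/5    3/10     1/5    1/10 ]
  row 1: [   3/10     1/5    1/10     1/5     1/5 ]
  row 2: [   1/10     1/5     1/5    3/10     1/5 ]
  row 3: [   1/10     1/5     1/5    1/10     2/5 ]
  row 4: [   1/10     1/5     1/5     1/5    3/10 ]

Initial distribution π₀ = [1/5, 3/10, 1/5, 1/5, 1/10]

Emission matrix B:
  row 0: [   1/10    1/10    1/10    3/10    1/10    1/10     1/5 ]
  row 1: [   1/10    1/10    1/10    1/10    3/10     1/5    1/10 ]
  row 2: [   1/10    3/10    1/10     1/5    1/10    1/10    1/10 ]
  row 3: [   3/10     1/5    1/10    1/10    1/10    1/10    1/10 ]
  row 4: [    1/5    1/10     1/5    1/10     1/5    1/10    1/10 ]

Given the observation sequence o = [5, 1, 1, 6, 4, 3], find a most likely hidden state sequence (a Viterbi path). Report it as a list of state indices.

path = [1, 0, 2, 3, 1, 0]

t=0: δ = [2.000e-02, 6.000e-02, 2.000e-02, 2.000e-02, 1.000e-02]  (obs o_0=5)
t=1: δ = [1.800e-03, 1.200e-03, 1.800e-03, 2.400e-03, 1.200e-03]  ψ = [1, 1, 0, 1, 1]  (obs o_1=1)
t=2: δ = [3.600e-05, 4.800e-05, 1.620e-04, 1.080e-04, 9.600e-05]  ψ = [0, 3, 0, 2, 3]  (obs o_2=1)
t=3: δ = [3.240e-06, 3.240e-06, 3.240e-06, 4.860e-06, 4.320e-06]  ψ = [2, 2, 2, 2, 3]  (obs o_3=6)
t=4: δ = [9.720e-08, 2.916e-07, 9.720e-08, 9.720e-08, 3.888e-07]  ψ = [1, 3, 0, 2, 3]  (obs o_4=4)
t=5: δ = [2.624e-08, 7.776e-09, 1.555e-08, 7.776e-09, 1.166e-08]  ψ = [1, 4, 4, 4, 4]  (obs o_5=3)
backtrack: best end state = 0; path = [1, 0, 2, 3, 1, 0]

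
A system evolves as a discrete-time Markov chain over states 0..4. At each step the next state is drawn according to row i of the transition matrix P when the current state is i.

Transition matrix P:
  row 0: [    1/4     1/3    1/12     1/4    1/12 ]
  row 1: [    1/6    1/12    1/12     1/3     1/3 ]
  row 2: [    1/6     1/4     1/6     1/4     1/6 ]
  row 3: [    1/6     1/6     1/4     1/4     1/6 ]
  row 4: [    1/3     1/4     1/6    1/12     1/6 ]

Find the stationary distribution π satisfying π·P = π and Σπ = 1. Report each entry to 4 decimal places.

π = [0.2153, 0.2127, 0.1507, 0.2370, 0.1842]

Balance equations π_j = Σ_i π_i·P[i][j]:
  π_0 = 1/4·π_0 + 1/6·π_1 + 1/6·π_2 + 1/6·π_3 + 1/3·π_4
  π_1 = 1/3·π_0 + 1/12·π_1 + 1/4·π_2 + 1/6·π_3 + 1/4·π_4
  π_2 = 1/12·π_0 + 1/12·π_1 + 1/6·π_2 + 1/4·π_3 + 1/6·π_4
  π_3 = 1/4·π_0 + 1/3·π_1 + 1/4·π_2 + 1/4·π_3 + 1/12·π_4
  normalize: π_0 + π_1 + π_2 + π_3 + π_4 = 1
Solving the linear system gives exactly π = [2428/11277, 2399/11277, 1700/11277, 297/1253, 2077/11277].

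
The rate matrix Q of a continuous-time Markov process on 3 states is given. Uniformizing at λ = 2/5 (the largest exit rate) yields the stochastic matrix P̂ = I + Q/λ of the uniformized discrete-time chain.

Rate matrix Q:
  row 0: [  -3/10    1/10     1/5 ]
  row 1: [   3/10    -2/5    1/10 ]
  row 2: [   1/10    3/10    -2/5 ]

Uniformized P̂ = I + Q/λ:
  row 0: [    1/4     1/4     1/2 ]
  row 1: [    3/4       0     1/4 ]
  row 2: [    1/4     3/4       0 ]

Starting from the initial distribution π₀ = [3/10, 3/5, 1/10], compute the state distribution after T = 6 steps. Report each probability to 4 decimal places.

π = [0.4114, 0.3084, 0.2801]

t=0: π = [0.3000, 0.6000, 0.1000]
t=1: π = [0.5500, 0.1500, 0.3000]
t=2: π = [0.3250, 0.3625, 0.3125]
t=3: π = [0.4313, 0.3156, 0.2531]
t=4: π = [0.4078, 0.2977, 0.2945]
t=5: π = [0.3988, 0.3229, 0.2783]
t=6: π = [0.4114, 0.3084, 0.2801]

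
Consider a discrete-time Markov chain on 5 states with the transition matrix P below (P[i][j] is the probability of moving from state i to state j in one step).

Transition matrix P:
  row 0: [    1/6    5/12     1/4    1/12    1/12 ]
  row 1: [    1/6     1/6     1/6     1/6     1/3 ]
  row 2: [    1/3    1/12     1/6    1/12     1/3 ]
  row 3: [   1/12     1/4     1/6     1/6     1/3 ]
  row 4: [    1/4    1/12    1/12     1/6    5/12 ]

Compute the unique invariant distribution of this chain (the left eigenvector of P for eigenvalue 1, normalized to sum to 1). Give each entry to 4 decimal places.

π = [0.2073, 0.1911, 0.1584, 0.1362, 0.3071]

Balance equations π_j = Σ_i π_i·P[i][j]:
  π_0 = 1/6·π_0 + 1/6·π_1 + 1/3·π_2 + 1/12·π_3 + 1/4·π_4
  π_1 = 5/12·π_0 + 1/6·π_1 + 1/12·π_2 + 1/4·π_3 + 1/12·π_4
  π_2 = 1/4·π_0 + 1/6·π_1 + 1/6·π_2 + 1/6·π_3 + 1/12·π_4
  π_3 = 1/12·π_0 + 1/6·π_1 + 1/12·π_2 + 1/6·π_3 + 1/6·π_4
  normalize: π_0 + π_1 + π_2 + π_3 + π_4 = 1
Solving the linear system gives exactly π = [1965/9479, 1811/9479, 1501/9479, 1291/9479, 2911/9479].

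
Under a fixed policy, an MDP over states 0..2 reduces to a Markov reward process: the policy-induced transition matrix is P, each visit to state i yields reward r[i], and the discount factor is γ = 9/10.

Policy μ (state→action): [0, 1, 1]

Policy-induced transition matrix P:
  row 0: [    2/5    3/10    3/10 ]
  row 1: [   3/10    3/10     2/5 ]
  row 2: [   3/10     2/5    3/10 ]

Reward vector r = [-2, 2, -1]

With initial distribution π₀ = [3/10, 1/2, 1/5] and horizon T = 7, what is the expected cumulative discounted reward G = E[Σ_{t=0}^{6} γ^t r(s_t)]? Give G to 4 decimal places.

t=0: π = [0.3000, 0.5000, 0.2000], E[r] = 0.2000, γ^t·E[r] = 0.200000, running G = 0.200000
t=1: π = [0.3300, 0.3200, 0.3500], E[r] = -0.3700, γ^t·E[r] = -0.333000, running G = -0.133000
t=2: π = [0.3330, 0.3350, 0.3320], E[r] = -0.3280, γ^t·E[r] = -0.265680, running G = -0.398680
t=3: π = [0.3333, 0.3332, 0.3335], E[r] = -0.3337, γ^t·E[r] = -0.243267, running G = -0.641947
t=4: π = [0.3333, 0.3334, 0.3333], E[r] = -0.3333, γ^t·E[r] = -0.218665, running G = -0.860612
t=5: π = [0.3333, 0.3333, 0.3333], E[r] = -0.3333, γ^t·E[r] = -0.196832, running G = -1.057444
t=6: π = [0.3333, 0.3333, 0.3333], E[r] = -0.3333, γ^t·E[r] = -0.177147, running G = -1.234591

G = -1.2346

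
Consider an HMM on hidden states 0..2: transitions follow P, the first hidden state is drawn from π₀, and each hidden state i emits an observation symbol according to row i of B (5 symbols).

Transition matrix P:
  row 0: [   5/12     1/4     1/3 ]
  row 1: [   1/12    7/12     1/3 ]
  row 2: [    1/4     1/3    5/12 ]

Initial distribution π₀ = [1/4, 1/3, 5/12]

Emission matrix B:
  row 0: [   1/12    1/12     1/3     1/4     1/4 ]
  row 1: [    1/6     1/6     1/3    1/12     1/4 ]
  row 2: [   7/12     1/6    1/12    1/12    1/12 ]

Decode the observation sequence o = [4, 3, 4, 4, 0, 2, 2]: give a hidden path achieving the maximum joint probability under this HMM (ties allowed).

t=0: δ = [6.250e-02, 8.333e-02, 3.472e-02]  (obs o_0=4)
t=1: δ = [6.510e-03, 4.051e-03, 2.315e-03]  ψ = [0, 1, 1]  (obs o_1=3)
t=2: δ = [6.782e-04, 5.908e-04, 1.808e-04]  ψ = [0, 1, 0]  (obs o_2=4)
t=3: δ = [7.064e-05, 8.615e-05, 1.884e-05]  ψ = [0, 1, 0]  (obs o_3=4)
t=4: δ = [2.453e-06, 8.376e-06, 1.675e-05]  ψ = [0, 1, 1]  (obs o_4=0)
t=5: δ = [1.396e-06, 1.861e-06, 5.817e-07]  ψ = [2, 2, 2]  (obs o_5=2)
t=6: δ = [1.939e-07, 3.619e-07, 5.170e-08]  ψ = [0, 1, 1]  (obs o_6=2)
backtrack: best end state = 1; path = [1, 1, 1, 1, 2, 1, 1]

path = [1, 1, 1, 1, 2, 1, 1]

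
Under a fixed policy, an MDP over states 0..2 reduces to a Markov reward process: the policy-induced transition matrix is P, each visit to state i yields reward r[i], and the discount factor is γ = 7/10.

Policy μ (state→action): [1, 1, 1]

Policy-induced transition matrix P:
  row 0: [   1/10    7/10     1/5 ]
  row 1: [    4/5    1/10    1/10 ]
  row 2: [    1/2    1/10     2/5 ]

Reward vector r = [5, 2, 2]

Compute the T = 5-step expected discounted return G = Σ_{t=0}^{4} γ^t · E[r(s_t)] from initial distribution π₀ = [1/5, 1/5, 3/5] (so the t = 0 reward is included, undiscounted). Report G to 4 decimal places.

G = 8.4801

t=0: π = [0.2000, 0.2000, 0.6000], E[r] = 2.6000, γ^t·E[r] = 2.600000, running G = 2.600000
t=1: π = [0.4800, 0.2200, 0.3000], E[r] = 3.4400, γ^t·E[r] = 2.408000, running G = 5.008000
t=2: π = [0.3740, 0.3880, 0.2380], E[r] = 3.1220, γ^t·E[r] = 1.529780, running G = 6.537780
t=3: π = [0.4668, 0.3244, 0.2088], E[r] = 3.4004, γ^t·E[r] = 1.166337, running G = 7.704117
t=4: π = [0.4106, 0.3801, 0.2093], E[r] = 3.2318, γ^t·E[r] = 0.775955, running G = 8.480072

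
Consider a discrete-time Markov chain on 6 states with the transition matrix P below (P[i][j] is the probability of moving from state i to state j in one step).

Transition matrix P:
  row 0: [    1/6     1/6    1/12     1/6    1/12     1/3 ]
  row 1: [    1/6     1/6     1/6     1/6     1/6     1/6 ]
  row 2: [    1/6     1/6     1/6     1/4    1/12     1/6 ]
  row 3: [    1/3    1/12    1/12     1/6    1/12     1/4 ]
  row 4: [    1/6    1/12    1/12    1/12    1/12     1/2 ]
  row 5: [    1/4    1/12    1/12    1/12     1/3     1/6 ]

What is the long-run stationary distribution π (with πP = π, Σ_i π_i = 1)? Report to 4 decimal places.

Balance equations π_j = Σ_i π_i·P[i][j]:
  π_0 = 1/6·π_0 + 1/6·π_1 + 1/6·π_2 + 1/3·π_3 + 1/6·π_4 + 1/4·π_5
  π_1 = 1/6·π_0 + 1/6·π_1 + 1/6·π_2 + 1/12·π_3 + 1/12·π_4 + 1/12·π_5
  π_2 = 1/12·π_0 + 1/6·π_1 + 1/6·π_2 + 1/12·π_3 + 1/12·π_4 + 1/12·π_5
  π_3 = 1/6·π_0 + 1/6·π_1 + 1/4·π_2 + 1/6·π_3 + 1/12·π_4 + 1/12·π_5
  π_4 = 1/12·π_0 + 1/6·π_1 + 1/12·π_2 + 1/12·π_3 + 1/12·π_4 + 1/3·π_5
  normalize: π_0 + π_1 + π_2 + π_3 + π_4 + π_5 = 1
Solving the linear system gives exactly π = [53628/252751, 30191/252751, 25722/252751, 35274/252751, 40450/252751, 67486/252751].

π = [0.2122, 0.1194, 0.1018, 0.1396, 0.1600, 0.2670]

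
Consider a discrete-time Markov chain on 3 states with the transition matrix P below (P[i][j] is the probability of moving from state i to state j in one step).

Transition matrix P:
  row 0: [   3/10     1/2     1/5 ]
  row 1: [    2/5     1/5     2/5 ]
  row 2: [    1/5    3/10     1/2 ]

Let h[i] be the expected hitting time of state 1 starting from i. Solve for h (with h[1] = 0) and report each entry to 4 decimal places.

First-step conditioning: h[1] = 0; for i ≠ 1, h[i] = 1 + Σ_k P[i][k]·h[k].
  h[0] = 1 + 3/10·h[0] + 1/5·h[2]
  h[2] = 1 + 1/5·h[0] + 1/2·h[2]
Solving the 2×2 linear system over states ≠ 1 gives exactly h = [70/31, 0, 90/31] (h[1] = 0 is the target).

h = [2.2581, 0.0000, 2.9032]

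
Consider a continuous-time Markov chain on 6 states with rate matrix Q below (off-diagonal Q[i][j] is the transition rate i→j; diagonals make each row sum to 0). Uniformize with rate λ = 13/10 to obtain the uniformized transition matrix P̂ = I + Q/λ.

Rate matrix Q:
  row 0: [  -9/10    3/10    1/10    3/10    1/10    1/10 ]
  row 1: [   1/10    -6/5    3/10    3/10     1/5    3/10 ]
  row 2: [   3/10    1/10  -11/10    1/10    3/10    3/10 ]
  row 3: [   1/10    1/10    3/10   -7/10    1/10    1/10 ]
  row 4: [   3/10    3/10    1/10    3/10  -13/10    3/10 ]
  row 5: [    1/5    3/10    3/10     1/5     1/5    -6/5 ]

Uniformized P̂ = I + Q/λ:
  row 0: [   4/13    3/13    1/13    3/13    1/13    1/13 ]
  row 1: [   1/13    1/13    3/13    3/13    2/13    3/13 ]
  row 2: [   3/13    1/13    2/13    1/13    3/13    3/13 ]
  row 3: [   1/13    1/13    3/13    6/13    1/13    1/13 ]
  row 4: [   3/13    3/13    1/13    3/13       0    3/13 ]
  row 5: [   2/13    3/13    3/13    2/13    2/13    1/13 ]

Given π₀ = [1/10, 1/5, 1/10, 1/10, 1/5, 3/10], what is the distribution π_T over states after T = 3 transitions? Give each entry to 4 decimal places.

t=0: π = [0.1000, 0.2000, 0.1000, 0.1000, 0.2000, 0.3000]
t=1: π = [0.1692, 0.1692, 0.1769, 0.2154, 0.1154, 0.1538]
t=2: π = [0.1728, 0.1444, 0.1734, 0.2414, 0.1201, 0.1479]
t=3: π = [0.1733, 0.1447, 0.1724, 0.2484, 0.1168, 0.1443]

π = [0.1733, 0.1447, 0.1724, 0.2484, 0.1168, 0.1443]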